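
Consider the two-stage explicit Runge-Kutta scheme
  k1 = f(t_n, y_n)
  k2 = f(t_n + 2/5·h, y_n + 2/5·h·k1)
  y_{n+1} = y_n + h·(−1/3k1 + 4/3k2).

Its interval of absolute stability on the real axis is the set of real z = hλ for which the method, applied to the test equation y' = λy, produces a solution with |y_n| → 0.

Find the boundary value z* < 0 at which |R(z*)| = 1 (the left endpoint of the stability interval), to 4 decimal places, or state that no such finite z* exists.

Set f=λy, z=hλ:
  k1=λy_n ⇒ h·k1=z·y_n;  k2=λ(1+2/5z)y_n ⇒ h·k2=z(1+2/5z)y_n
  y_{n+1}/y_n = 1 − 1/3z + 4/3z(1+2/5z) = 1 + z + 8/15z²
  ⇒ R(z) = 1 + z + 8/15z².

Need |R(x)|<1, x<0.
x=-0.67: |R|=0.5694
R=1: x+8/15x²=0 ⇒ x=−15/8=-1.8750; min R=1−1/(4·8/15)=0.5312>−1
Confirm numerically:
  x=-1.583: |R|=0.75347 <1
  x=-1.537: |R|=0.72293 <1
  x=-0.822: |R|=0.53836 <1
  x=-2.335: |R|=1.57285 >1
  x=-2.109: |R|=1.26320 >1
  x=-1.912: |R|=1.03773 >1
So |R|<1 on (-1.8750, 0).

z* = -1.8750.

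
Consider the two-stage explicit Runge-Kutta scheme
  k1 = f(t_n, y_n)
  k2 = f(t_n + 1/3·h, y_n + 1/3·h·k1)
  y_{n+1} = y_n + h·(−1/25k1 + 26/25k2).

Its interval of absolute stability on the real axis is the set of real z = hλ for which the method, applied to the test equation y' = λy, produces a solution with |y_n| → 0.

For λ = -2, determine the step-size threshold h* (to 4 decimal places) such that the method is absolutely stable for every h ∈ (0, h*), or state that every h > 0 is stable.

(-2.8846,0); λ=-2 ⇒ h* = (75/26)/2 = 1.4423.

Set f=λy, z=hλ:
  k1=λy_n ⇒ h·k1=z·y_n;  k2=λ(1+1/3z)y_n ⇒ h·k2=z(1+1/3z)y_n
  y_{n+1}/y_n = 1 − 1/25z + 26/25z(1+1/3z) = 1 + z + 26/75z²
  ⇒ R(z) = 1 + z + 26/75z².

Find x<0 with |R(x)|<1.
x=-1.64: |R|=0.2924
R=1: x+26/75x²=0 ⇒ x=−75/26=-2.8846; min R=1−1/(4·26/75)=0.2788>−1
Confirm numerically:
  x=-1.877: |R|=0.34435 <1
  x=-1.804: |R|=0.32420 <1
  x=-1.561: |R|=0.28373 <1
  x=-3.299: |R|=1.47391 >1
  x=-3.220: |R|=1.37438 >1
Stable set (-2.8846, 0).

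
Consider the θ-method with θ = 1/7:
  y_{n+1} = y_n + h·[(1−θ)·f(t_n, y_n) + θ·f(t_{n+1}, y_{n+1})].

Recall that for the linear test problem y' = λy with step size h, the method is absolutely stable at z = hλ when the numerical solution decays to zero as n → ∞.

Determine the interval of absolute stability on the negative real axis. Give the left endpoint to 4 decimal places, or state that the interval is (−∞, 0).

z∈(-2.8000,0).

With y'=λy (z=hλ):
  y_{n+1} = y_n + z·[6/7·y_n + 1/7·y_{n+1}] ⇒ (1 − 1/7z)y_{n+1} = (1 + 6/7z)y_n
  so R(z) = (1 + 6/7z)/(1 − 1/7z).

Solve |R(x)|<1 on ℝ⁻.
x=-1.73: |R|=0.3872
R=−1: 1+6/7x = −1+1/7x ⇒ -5/7x=2 ⇒ x=2/(-5/7)=-2.8000
Confirm numerically:
  x=-2.333: |R|=0.74981 <1
  x=-2.051: |R|=0.58623 <1
  x=-1.196: |R|=0.02147 <1
  x=-3.268: |R|=1.22789 >1
  x=-2.880: |R|=1.04049 >1
Stable set (-2.8000, 0).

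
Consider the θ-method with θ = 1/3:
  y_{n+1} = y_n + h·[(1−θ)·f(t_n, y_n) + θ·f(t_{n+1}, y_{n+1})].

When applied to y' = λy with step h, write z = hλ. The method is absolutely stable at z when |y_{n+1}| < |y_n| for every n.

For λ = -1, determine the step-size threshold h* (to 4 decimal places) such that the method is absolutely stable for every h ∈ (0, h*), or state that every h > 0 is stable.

With y'=λy (z=hλ):
  y_{n+1} = y_n + z·[2/3·y_n + 1/3·y_{n+1}] ⇒ (1 − 1/3z)y_{n+1} = (1 + 2/3z)y_n
  ⇒ R(z) = (1 + 2/3z)/(1 − 1/3z).

Find x<0 with |R(x)|<1.
x=-1.64: |R|=0.0603
R=−1: 1+2/3x = −1+1/3x ⇒ -1/3x=2 ⇒ x=2/(-1/3)=-6.0000
Confirm numerically:
  x=-5.891: |R|=0.98774 <1
  x=-3.861: |R|=0.68824 <1
  x=-2.423: |R|=0.34040 <1
  x=-6.556: |R|=1.05818 >1
  x=-6.500: |R|=1.05263 >1
  x=-6.333: |R|=1.03568 >1
So |R|<1 on (-6.0000, 0).

(-6.0000,0); λ=-1 ⇒ h* = (6)/1 = 6.0000.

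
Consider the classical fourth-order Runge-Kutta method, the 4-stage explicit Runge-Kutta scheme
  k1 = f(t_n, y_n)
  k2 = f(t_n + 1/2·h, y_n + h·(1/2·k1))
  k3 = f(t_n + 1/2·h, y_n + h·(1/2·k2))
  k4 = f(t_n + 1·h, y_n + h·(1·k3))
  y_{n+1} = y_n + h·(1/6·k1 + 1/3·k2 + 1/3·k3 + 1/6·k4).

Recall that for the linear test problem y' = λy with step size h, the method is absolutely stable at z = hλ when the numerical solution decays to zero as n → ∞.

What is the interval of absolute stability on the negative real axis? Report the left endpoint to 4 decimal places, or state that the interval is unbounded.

Test eqn y'=λy, z=hλ:
  order 4, 4-stage ⇒ R(z)=1+z+z^2/2+z^3/6+z^4/24
  (e.g. R(-0.41)=0.66374, |R|=0.66374)

Solve |R(x)|<1 on ℝ⁻.
x=-0.41: |R|=0.6637
|R(-2.11)|=0.3763 |R(-1.7)|=0.2742 |R(-0.54)|=0.5831
Bisect:
  x_lo=-3.2081 |R|=1.8485  x_hi=-0.0772 |R|=0.9257
  mid=-1.64267 |R|=0.27114 →hi
  mid=-2.42539 |R|=0.57981 →hi
  mid=-2.81676 |R|=1.04848 →lo
  mid=-2.62107 |R|=0.77935 →hi
  mid=-2.71892 |R|=0.90445 →hi
  mid=-2.76784 |R|=0.97400 →hi
  mid=-2.79230 |R|=1.01061 →lo
  mid=-2.78007 |R|=0.99215 →hi
  mid=-2.78618 |R|=1.00134 →lo
  ...
  [-2.78542,-2.78523] ⇒ x*=-2.7853
Interval (-2.7853, 0).

(-2.7853, 0).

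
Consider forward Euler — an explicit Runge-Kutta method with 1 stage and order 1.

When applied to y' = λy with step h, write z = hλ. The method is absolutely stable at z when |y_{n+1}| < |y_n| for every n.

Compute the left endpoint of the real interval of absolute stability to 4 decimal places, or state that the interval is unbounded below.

z* = -2.0000.

With y'=λy (z=hλ):
  order 1, 1-stage ⇒ R(z)=1+z
  (e.g. R(-1.33)=-0.33000, |R|=0.33000)

Boundary: |R(x)|=1, x<0.
x=-1.33: |R|=0.3300
|R(-2.38)|=1.3800 |R(-2.09)|=1.0900 |R(-1.73)|=0.7300
Bisect:
  x_lo=-2.4050 |R|=1.4050  x_hi=-0.3904 |R|=0.6096
  mid=-1.39765 |R|=0.39765 →hi
  mid=-1.90130 |R|=0.90130 →hi
  mid=-2.15313 |R|=1.15313 →lo
  mid=-2.02722 |R|=1.02722 →lo
  mid=-1.96426 |R|=0.96426 →hi
  mid=-1.99574 |R|=0.99574 →hi
  mid=-2.01148 |R|=1.01148 →lo
  ...
  [-2.00004,-1.99992] ⇒ x*=-2.0000
Interval (-2.0000, 0).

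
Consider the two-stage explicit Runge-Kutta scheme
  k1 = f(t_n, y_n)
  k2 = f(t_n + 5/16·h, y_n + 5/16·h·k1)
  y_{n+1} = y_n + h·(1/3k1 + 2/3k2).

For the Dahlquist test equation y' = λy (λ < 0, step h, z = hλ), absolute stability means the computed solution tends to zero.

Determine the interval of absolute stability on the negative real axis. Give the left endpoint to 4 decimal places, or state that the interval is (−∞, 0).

z∈(-4.8000,0).

On y'=λy, z=hλ:
  k1=λy_n ⇒ h·k1=z·y_n;  k2=λ(1+5/16z)y_n ⇒ h·k2=z(1+5/16z)y_n
  y_{n+1}/y_n = 1 + 1/3z + 2/3z(1+5/16z) = 1 + z + 5/24z²
  ⇒ R(z) = 1 + z + 5/24z².

Solve |R(x)|<1 on ℝ⁻.
x=-0.46: |R|=0.5841
R=1: x+5/24x²=0 ⇒ x=−24/5=-4.8000; min R=1−1/(4·5/24)=-0.2000>−1
Confirm numerically:
  x=-4.408: |R|=0.64001 <1
  x=-4.240: |R|=0.50533 <1
  x=-3.689: |R|=0.14615 <1
  x=-5.398: |R|=1.67250 >1
  x=-4.931: |R|=1.13458 >1
  x=-4.907: |R|=1.10939 >1
So |R|<1 on (-4.8000, 0).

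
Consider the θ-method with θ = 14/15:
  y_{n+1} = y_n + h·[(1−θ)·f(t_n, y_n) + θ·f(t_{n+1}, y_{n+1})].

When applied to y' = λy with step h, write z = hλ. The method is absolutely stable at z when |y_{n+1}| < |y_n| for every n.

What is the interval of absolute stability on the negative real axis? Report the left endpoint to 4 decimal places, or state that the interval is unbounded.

Set f=λy, z=hλ:
  y_{n+1} = y_n + z·[1/15·y_n + 14/15·y_{n+1}] ⇒ (1 − 14/15z)y_{n+1} = (1 + 1/15z)y_n
  Hence R(z) = (1 + 1/15z)/(1 − 14/15z).

Solve |R(x)|<1 on ℝ⁻.
x=-0.56: |R|=0.6322
x=-2: |R|=0.3023
x=-10: |R|=0.0323
x=-100: |R|=0.0601
θ=14/15≥1/2 ⇒ |1+1/15x|<|1−14/15x| ∀x<0 ⇒ stable on all of ℝ⁻.

interval (−∞, 0).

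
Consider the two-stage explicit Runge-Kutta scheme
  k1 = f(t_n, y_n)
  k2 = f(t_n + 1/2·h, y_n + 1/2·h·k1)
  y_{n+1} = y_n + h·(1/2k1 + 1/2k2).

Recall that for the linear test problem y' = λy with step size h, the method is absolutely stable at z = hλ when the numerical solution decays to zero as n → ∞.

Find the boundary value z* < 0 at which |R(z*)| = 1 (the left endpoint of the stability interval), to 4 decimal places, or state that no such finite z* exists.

left endpoint -4.0000.

Test eqn y'=λy, z=hλ:
  k1=λy_n ⇒ h·k1=z·y_n;  k2=λ(1+1/2z)y_n ⇒ h·k2=z(1+1/2z)y_n
  y_{n+1}/y_n = 1 + 1/2z + 1/2z(1+1/2z) = 1 + z + 1/4z²
  R(z) = 1 + z + 1/4z².

Solve |R(x)|<1 on ℝ⁻.
x=-0.61: |R|=0.4830
R=1: x+1/4x²=0 ⇒ x=−4=-4.0000; min R=1−1/(4·1/4)=0.0000>−1
Confirm numerically:
  x=-3.258: |R|=0.39564 <1
  x=-2.677: |R|=0.11458 <1
  x=-2.187: |R|=0.00874 <1
  x=-1.930: |R|=0.00122 <1
  x=-4.483: |R|=1.54132 >1
  x=-4.402: |R|=1.44240 >1
Interval (-4.0000, 0).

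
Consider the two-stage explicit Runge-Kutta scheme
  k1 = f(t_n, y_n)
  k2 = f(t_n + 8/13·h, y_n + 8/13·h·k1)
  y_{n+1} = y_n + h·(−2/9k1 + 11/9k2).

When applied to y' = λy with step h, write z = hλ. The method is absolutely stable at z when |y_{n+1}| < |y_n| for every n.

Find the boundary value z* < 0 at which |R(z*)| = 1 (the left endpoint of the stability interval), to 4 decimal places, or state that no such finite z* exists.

z* = -1.3295.

With y'=λy (z=hλ):
  k1=λy_n ⇒ h·k1=z·y_n;  k2=λ(1+8/13z)y_n ⇒ h·k2=z(1+8/13z)y_n
  y_{n+1}/y_n = 1 − 2/9z + 11/9z(1+8/13z) = 1 + z + 88/117z²
  Hence R(z) = 1 + z + 88/117z².

Find x<0 with |R(x)|<1.
x=-0.39: |R|=0.7244
R=1: x+88/117x²=0 ⇒ x=−117/88=-1.3295; min R=1−1/(4·88/117)=0.6676>−1
Confirm numerically:
  x=-1.272: |R|=0.94495 <1
  x=-1.264: |R|=0.93769 <1
  x=-1.215: |R|=0.89532 <1
  x=-1.792: |R|=1.62331 >1
  x=-1.759: |R|=1.56817 >1
  x=-1.651: |R|=1.39918 >1
Stable set (-1.3295, 0).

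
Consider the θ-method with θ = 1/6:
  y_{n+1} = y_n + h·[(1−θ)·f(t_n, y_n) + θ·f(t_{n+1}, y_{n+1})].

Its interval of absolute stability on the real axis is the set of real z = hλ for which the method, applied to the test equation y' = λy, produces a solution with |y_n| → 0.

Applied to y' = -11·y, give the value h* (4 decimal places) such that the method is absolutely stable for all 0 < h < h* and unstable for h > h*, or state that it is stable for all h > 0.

(-3.0000,0); λ=-11 ⇒ h* = (3)/11 = 0.2727.

With y'=λy (z=hλ):
  y_{n+1} = y_n + z·[5/6·y_n + 1/6·y_{n+1}] ⇒ (1 − 1/6z)y_{n+1} = (1 + 5/6z)y_n
  R(z) = (1 + 5/6z)/(1 − 1/6z).

Need |R(x)|<1, x<0.
x=-1.76: |R|=0.3608
R=−1: 1+5/6x = −1+1/6x ⇒ -2/3x=2 ⇒ x=2/(-2/3)=-3.0000
Confirm numerically:
  x=-2.726: |R|=0.87440 <1
  x=-2.628: |R|=0.82754 <1
  x=-2.388: |R|=0.70815 <1
  x=-2.009: |R|=0.50506 <1
  x=-3.502: |R|=1.21132 >1
  x=-3.491: |R|=1.20693 >1
  x=-3.278: |R|=1.11985 >1
Interval (-3.0000, 0).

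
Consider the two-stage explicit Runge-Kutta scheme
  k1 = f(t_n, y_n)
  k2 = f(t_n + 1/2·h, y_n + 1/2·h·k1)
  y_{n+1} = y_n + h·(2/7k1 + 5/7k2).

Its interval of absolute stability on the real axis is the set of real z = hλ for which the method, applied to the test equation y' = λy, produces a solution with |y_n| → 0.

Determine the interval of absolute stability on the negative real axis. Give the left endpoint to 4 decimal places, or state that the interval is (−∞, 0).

Test eqn y'=λy, z=hλ:
  k1=λy_n ⇒ h·k1=z·y_n;  k2=λ(1+1/2z)y_n ⇒ h·k2=z(1+1/2z)y_n
  y_{n+1}/y_n = 1 + 2/7z + 5/7z(1+1/2z) = 1 + z + 5/14z²
  R(z) = 1 + z + 5/14z².

Find x<0 with |R(x)|<1.
x=-1.12: |R|=0.3280
R=1: x+5/14x²=0 ⇒ x=−14/5=-2.8000; min R=1−1/(4·5/14)=0.3000>−1
Confirm numerically:
  x=-2.576: |R|=0.79392 <1
  x=-1.976: |R|=0.41849 <1
  x=-1.677: |R|=0.32740 <1
  x=-1.300: |R|=0.30357 <1
  x=-3.183: |R|=1.43539 >1
  x=-3.067: |R|=1.29246 >1
  x=-3.002: |R|=1.21657 >1
Stable set (-2.8000, 0).

z∈(-2.8000,0).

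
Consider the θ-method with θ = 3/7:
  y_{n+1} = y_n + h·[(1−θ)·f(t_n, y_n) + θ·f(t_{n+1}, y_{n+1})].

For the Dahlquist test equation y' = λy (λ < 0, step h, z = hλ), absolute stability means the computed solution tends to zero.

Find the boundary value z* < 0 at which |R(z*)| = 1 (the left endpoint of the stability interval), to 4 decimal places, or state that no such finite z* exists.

With y'=λy (z=hλ):
  y_{n+1} = y_n + z·[4/7·y_n + 3/7·y_{n+1}] ⇒ (1 − 3/7z)y_{n+1} = (1 + 4/7z)y_n
  ⇒ R(z) = (1 + 4/7z)/(1 − 3/7z).

Boundary: |R(x)|=1, x<0.
x=-1.69: |R|=0.0199
R=−1: 1+4/7x = −1+3/7x ⇒ -1/7x=2 ⇒ x=2/(-1/7)=-14.0000
Confirm numerically:
  x=-12.618: |R|=0.96919 <1
  x=-11.275: |R|=0.93325 <1
  x=-8.440: |R|=0.82797 <1
  x=-14.536: |R|=1.01059 >1
  x=-14.398: |R|=1.00793 >1
  x=-14.370: |R|=1.00738 >1
Interval (-14.0000, 0).

left endpoint -14.0000.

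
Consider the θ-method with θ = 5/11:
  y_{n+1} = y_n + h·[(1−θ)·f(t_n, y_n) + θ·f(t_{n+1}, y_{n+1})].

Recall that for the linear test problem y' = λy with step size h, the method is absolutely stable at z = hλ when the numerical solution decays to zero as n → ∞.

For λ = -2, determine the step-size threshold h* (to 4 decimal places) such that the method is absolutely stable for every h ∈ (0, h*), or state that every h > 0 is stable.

(-22.0000,0); λ=-2 ⇒ h* = (22)/2 = 11.0000.

Set f=λy, z=hλ:
  y_{n+1} = y_n + z·[6/11·y_n + 5/11·y_{n+1}] ⇒ (1 − 5/11z)y_{n+1} = (1 + 6/11z)y_n
  Hence R(z) = (1 + 6/11z)/(1 − 5/11z).

Boundary: |R(x)|=1, x<0.
x=-0.38: |R|=0.6760
R=−1: 1+6/11x = −1+5/11x ⇒ -1/11x=2 ⇒ x=2/(-1/11)=-22.0000
Confirm numerically:
  x=-19.448: |R|=0.97642 <1
  x=-17.256: |R|=0.95123 <1
  x=-15.877: |R|=0.93226 <1
  x=-12.444: |R|=0.86949 <1
  x=-22.239: |R|=1.00196 >1
  x=-22.217: |R|=1.00178 >1
Interval (-22.0000, 0).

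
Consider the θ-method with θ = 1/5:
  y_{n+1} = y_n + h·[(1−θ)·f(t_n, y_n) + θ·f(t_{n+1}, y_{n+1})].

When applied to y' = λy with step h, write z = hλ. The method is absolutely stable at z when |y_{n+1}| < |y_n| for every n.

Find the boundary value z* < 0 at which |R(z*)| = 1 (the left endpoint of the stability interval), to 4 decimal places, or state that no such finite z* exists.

With y'=λy (z=hλ):
  y_{n+1} = y_n + z·[4/5·y_n + 1/5·y_{n+1}] ⇒ (1 − 1/5z)y_{n+1} = (1 + 4/5z)y_n
  ⇒ R(z) = (1 + 4/5z)/(1 − 1/5z).

Boundary: |R(x)|=1, x<0.
x=-0.76: |R|=0.3403
R=−1: 1+4/5x = −1+1/5x ⇒ -3/5x=2 ⇒ x=2/(-3/5)=-3.3333
Confirm numerically:
  x=-3.124: |R|=0.92270 <1
  x=-3.109: |R|=0.91701 <1
  x=-2.512: |R|=0.67199 <1
  x=-2.018: |R|=0.43773 <1
  x=-3.709: |R|=1.12941 >1
  x=-3.364: |R|=1.01100 >1
Interval (-3.3333, 0).

left endpoint -3.3333.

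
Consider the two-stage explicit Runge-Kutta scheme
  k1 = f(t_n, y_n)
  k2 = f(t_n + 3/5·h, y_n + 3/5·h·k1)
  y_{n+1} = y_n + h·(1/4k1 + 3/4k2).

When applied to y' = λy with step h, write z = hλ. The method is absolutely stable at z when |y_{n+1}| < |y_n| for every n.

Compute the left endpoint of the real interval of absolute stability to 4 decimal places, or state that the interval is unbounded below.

On y'=λy, z=hλ:
  k1=λy_n ⇒ h·k1=z·y_n;  k2=λ(1+3/5z)y_n ⇒ h·k2=z(1+3/5z)y_n
  y_{n+1}/y_n = 1 + 1/4z + 3/4z(1+3/5z) = 1 + z + 9/20z²
  ⇒ R(z) = 1 + z + 9/20z².

Need |R(x)|<1, x<0.
x=-1.18: |R|=0.4466
R=1: x+9/20x²=0 ⇒ x=−20/9=-2.2222; min R=1−1/(4·9/20)=0.4444>−1
Confirm numerically:
  x=-2.032: |R|=0.82606 <1
  x=-2.025: |R|=0.82028 <1
  x=-1.256: |R|=0.45389 <1
  x=-0.915: |R|=0.46175 <1
  x=-2.710: |R|=1.59485 >1
  x=-2.458: |R|=1.26079 >1
So |R|<1 on (-2.2222, 0).

left endpoint -2.2222.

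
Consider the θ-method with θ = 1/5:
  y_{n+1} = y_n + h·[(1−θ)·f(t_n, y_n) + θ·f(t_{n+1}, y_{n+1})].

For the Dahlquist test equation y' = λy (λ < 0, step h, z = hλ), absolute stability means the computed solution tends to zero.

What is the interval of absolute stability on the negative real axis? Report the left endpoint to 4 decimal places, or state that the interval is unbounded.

z∈(-3.3333,0).

Test eqn y'=λy, z=hλ:
  y_{n+1} = y_n + z·[4/5·y_n + 1/5·y_{n+1}] ⇒ (1 − 1/5z)y_{n+1} = (1 + 4/5z)y_n
  so R(z) = (1 + 4/5z)/(1 − 1/5z).

Need |R(x)|<1, x<0.
x=-1.73: |R|=0.2853
R=−1: 1+4/5x = −1+1/5x ⇒ -3/5x=2 ⇒ x=2/(-3/5)=-3.3333
Confirm numerically:
  x=-3.093: |R|=0.91091 <1
  x=-2.977: |R|=0.86599 <1
  x=-2.204: |R|=0.52971 <1
  x=-2.174: |R|=0.51519 <1
  x=-3.912: |R|=1.19479 >1
  x=-3.847: |R|=1.17418 >1
  x=-3.445: |R|=1.03967 >1
So |R|<1 on (-3.3333, 0).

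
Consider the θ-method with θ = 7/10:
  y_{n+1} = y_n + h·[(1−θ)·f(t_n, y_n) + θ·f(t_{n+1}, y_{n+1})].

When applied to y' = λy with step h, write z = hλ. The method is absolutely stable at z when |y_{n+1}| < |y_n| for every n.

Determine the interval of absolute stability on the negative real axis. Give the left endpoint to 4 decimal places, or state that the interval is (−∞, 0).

On y'=λy, z=hλ:
  y_{n+1} = y_n + z·[3/10·y_n + 7/10·y_{n+1}] ⇒ (1 − 7/10z)y_{n+1} = (1 + 3/10z)y_n
  R(z) = (1 + 3/10z)/(1 − 7/10z).

Solve |R(x)|<1 on ℝ⁻.
x=-1.37: |R|=0.3007
x=-2: |R|=0.1667
x=-10: |R|=0.2500
x=-100: |R|=0.4085
θ=7/10≥1/2 ⇒ |1+3/10x|<|1−7/10x| ∀x<0 ⇒ unbounded interval.

interval (−∞, 0).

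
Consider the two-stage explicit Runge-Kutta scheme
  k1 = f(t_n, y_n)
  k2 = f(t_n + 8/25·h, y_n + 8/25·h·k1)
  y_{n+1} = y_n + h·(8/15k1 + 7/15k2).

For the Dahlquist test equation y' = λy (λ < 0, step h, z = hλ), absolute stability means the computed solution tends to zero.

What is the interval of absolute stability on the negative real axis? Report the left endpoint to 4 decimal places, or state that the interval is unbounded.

(-6.6964, 0).

Set f=λy, z=hλ:
  k1=λy_n ⇒ h·k1=z·y_n;  k2=λ(1+8/25z)y_n ⇒ h·k2=z(1+8/25z)y_n
  y_{n+1}/y_n = 1 + 8/15z + 7/15z(1+8/25z) = 1 + z + 56/375z²
  Hence R(z) = 1 + z + 56/375z².

Need |R(x)|<1, x<0.
x=-1.42: |R|=0.1189
R=1: x+56/375x²=0 ⇒ x=−375/56=-6.6964; min R=1−1/(4·56/375)=-0.6741>−1
Confirm numerically:
  x=-5.822: |R|=0.23976 <1
  x=-5.188: |R|=0.16864 <1
  x=-3.914: |R|=0.62630 <1
  x=-6.946: |R|=1.25887 >1
  x=-6.882: |R|=1.19071 >1
  x=-6.784: |R|=1.08872 >1
Stable set (-6.6964, 0).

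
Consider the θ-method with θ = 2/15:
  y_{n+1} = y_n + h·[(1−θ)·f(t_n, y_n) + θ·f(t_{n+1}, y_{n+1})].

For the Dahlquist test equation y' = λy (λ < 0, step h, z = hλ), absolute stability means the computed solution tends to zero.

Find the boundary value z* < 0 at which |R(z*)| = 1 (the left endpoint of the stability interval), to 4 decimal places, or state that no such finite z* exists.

With y'=λy (z=hλ):
  y_{n+1} = y_n + z·[13/15·y_n + 2/15·y_{n+1}] ⇒ (1 − 2/15z)y_{n+1} = (1 + 13/15z)y_n
  so R(z) = (1 + 13/15z)/(1 − 2/15z).

Solve |R(x)|<1 on ℝ⁻.
x=-0.98: |R|=0.1333
R=−1: 1+13/15x = −1+2/15x ⇒ -11/15x=2 ⇒ x=2/(-11/15)=-2.7273
Confirm numerically:
  x=-2.532: |R|=0.89294 <1
  x=-2.195: |R|=0.69804 <1
  x=-1.597: |R|=0.31664 <1
  x=-1.371: |R|=0.15911 <1
  x=-2.801: |R|=1.03937 >1
  x=-2.753: |R|=1.01380 >1
So |R|<1 on (-2.7273, 0).

z* = -2.7273.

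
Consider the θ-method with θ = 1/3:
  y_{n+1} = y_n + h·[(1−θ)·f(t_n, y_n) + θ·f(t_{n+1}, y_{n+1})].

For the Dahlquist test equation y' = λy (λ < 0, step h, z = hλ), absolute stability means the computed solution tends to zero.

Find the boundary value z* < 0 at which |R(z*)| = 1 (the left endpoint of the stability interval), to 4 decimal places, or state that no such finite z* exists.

Set f=λy, z=hλ:
  y_{n+1} = y_n + z·[2/3·y_n + 1/3·y_{n+1}] ⇒ (1 − 1/3z)y_{n+1} = (1 + 2/3z)y_n
  R(z) = (1 + 2/3z)/(1 − 1/3z).

Boundary: |R(x)|=1, x<0.
x=-1.22: |R|=0.1327
R=−1: 1+2/3x = −1+1/3x ⇒ -1/3x=2 ⇒ x=2/(-1/3)=-6.0000
Confirm numerically:
  x=-5.136: |R|=0.89381 <1
  x=-4.412: |R|=0.78575 <1
  x=-3.732: |R|=0.66310 <1
  x=-2.720: |R|=0.42657 <1
  x=-6.554: |R|=1.05799 >1
  x=-6.207: |R|=1.02248 >1
Interval (-6.0000, 0).

left endpoint -6.0000.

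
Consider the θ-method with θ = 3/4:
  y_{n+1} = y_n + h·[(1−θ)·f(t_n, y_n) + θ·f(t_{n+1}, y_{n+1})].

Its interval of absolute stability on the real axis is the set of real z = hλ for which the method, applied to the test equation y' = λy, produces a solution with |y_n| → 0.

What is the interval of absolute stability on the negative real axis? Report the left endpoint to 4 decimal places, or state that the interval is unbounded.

With y'=λy (z=hλ):
  y_{n+1} = y_n + z·[1/4·y_n + 3/4·y_{n+1}] ⇒ (1 − 3/4z)y_{n+1} = (1 + 1/4z)y_n
  R(z) = (1 + 1/4z)/(1 − 3/4z).

Find x<0 with |R(x)|<1.
x=-0.81: |R|=0.4961
x=-2: |R|=0.2000
x=-10: |R|=0.1765
x=-100: |R|=0.3158
θ=3/4≥1/2 ⇒ |1+1/4x|<|1−3/4x| ∀x<0 ⇒ interval (−∞,0).

(−∞, 0) — no finite endpoint.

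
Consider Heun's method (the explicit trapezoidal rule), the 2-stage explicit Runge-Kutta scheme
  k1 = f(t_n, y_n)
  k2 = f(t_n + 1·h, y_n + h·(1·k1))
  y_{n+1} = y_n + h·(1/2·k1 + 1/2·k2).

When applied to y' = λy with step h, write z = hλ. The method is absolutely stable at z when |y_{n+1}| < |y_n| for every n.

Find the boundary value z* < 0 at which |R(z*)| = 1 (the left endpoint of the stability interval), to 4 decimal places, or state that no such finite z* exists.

left endpoint -2.0000.

Set f=λy, z=hλ:
  order 2, 2-stage ⇒ R(z)=1+z+z^2/2
  (e.g. R(-0.43)=0.66245, |R|=0.66245)

Need |R(x)|<1, x<0.
x=-0.43: |R|=0.6624
|R(-2.28)|=1.3192 |R(-1.65)|=0.7112 |R(-0.75)|=0.5312
Bisect:
  x_lo=-2.4153 |R|=1.5015  x_hi=-0.2421 |R|=0.7872
  mid=-1.32870 |R|=0.55402 →hi
  mid=-1.87198 |R|=0.88017 →hi
  mid=-2.14362 |R|=1.15393 →lo
  mid=-2.00780 |R|=1.00783 →lo
  mid=-1.93989 |R|=0.94170 →hi
  mid=-1.97384 |R|=0.97419 →hi
  mid=-1.99082 |R|=0.99086 →hi
  mid=-1.99931 |R|=0.99931 →hi
  ...
  [-2.00011,-1.99997] ⇒ x*=-2.0000
Interval (-2.0000, 0).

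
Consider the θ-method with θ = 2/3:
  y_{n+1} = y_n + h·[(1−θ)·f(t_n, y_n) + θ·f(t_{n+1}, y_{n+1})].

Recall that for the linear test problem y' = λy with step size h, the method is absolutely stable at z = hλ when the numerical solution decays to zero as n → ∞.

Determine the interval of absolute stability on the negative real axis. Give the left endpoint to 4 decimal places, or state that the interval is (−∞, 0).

On y'=λy, z=hλ:
  y_{n+1} = y_n + z·[1/3·y_n + 2/3·y_{n+1}] ⇒ (1 − 2/3z)y_{n+1} = (1 + 1/3z)y_n
  R(z) = (1 + 1/3z)/(1 − 2/3z).

Find x<0 with |R(x)|<1.
x=-0.92: |R|=0.4298
x=-2: |R|=0.1429
x=-10: |R|=0.3043
x=-100: |R|=0.4778
θ=2/3≥1/2 ⇒ |1+1/3x|<|1−2/3x| ∀x<0 ⇒ stable on all of ℝ⁻.

(−∞, 0) — no finite endpoint.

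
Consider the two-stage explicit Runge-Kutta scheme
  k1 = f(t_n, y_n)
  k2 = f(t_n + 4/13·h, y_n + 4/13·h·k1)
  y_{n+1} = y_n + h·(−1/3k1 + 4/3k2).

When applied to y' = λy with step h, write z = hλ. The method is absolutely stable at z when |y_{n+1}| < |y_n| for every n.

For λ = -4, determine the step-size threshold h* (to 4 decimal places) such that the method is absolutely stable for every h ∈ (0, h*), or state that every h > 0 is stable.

With y'=λy (z=hλ):
  k1=λy_n ⇒ h·k1=z·y_n;  k2=λ(1+4/13z)y_n ⇒ h·k2=z(1+4/13z)y_n
  y_{n+1}/y_n = 1 − 1/3z + 4/3z(1+4/13z) = 1 + z + 16/39z²
  ⇒ R(z) = 1 + z + 16/39z².

Solve |R(x)|<1 on ℝ⁻.
x=-1.02: |R|=0.4068
R=1: x+16/39x²=0 ⇒ x=−39/16=-2.4375; min R=1−1/(4·16/39)=0.3906>−1
Confirm numerically:
  x=-1.743: |R|=0.50338 <1
  x=-1.697: |R|=0.48446 <1
  x=-1.431: |R|=0.40911 <1
  x=-2.550: |R|=1.11769 >1
  x=-2.494: |R|=1.05781 >1
  x=-2.475: |R|=1.03808 >1
Interval (-2.4375, 0).

(-2.4375,0); λ=-4 ⇒ h* = (39/16)/4 = 0.6094.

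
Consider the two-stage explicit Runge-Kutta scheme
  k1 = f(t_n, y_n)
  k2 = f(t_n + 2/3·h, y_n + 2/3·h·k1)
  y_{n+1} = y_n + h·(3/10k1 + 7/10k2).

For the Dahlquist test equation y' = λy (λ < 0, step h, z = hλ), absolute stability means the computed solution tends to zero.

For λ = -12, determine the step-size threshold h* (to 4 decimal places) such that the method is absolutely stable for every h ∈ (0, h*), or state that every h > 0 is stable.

On y'=λy, z=hλ:
  k1=λy_n ⇒ h·k1=z·y_n;  k2=λ(1+2/3z)y_n ⇒ h·k2=z(1+2/3z)y_n
  y_{n+1}/y_n = 1 + 3/10z + 7/10z(1+2/3z) = 1 + z + 7/15z²
  so R(z) = 1 + z + 7/15z².

Solve |R(x)|<1 on ℝ⁻.
x=-0.85: |R|=0.4872
R=1: x+7/15x²=0 ⇒ x=−15/7=-2.1429; min R=1−1/(4·7/15)=0.4643>−1
Confirm numerically:
  x=-1.685: |R|=0.63997 <1
  x=-1.197: |R|=0.47164 <1
  x=-0.930: |R|=0.47362 <1
  x=-2.715: |R|=1.72490 >1
  x=-2.215: |R|=1.07457 >1
Stable set (-2.1429, 0).

(-2.1429,0); λ=-12 ⇒ h* = (15/7)/12 = 0.1786.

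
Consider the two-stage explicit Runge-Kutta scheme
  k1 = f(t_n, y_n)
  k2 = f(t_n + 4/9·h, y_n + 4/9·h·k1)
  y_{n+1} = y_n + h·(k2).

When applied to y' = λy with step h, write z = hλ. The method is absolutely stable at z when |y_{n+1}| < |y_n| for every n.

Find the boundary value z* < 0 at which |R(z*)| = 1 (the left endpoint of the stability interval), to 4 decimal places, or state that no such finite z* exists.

On y'=λy, z=hλ:
  k1=λy_n ⇒ h·k1=z·y_n;  k2=λ(1+4/9z)y_n ⇒ h·k2=z(1+4/9z)y_n
  y_{n+1}/y_n = 1 + z(1+4/9z) = 1 + z + 4/9z²
  R(z) = 1 + z + 4/9z².

Need |R(x)|<1, x<0.
x=-1.48: |R|=0.4935
R=1: x+4/9x²=0 ⇒ x=−9/4=-2.2500; min R=1−1/(4·4/9)=0.4375>−1
Confirm numerically:
  x=-1.896: |R|=0.70170 <1
  x=-1.666: |R|=0.56758 <1
  x=-0.971: |R|=0.44804 <1
  x=-2.751: |R|=1.61256 >1
  x=-2.333: |R|=1.08606 >1
  x=-2.310: |R|=1.06160 >1
Stable set (-2.2500, 0).

left endpoint -2.2500.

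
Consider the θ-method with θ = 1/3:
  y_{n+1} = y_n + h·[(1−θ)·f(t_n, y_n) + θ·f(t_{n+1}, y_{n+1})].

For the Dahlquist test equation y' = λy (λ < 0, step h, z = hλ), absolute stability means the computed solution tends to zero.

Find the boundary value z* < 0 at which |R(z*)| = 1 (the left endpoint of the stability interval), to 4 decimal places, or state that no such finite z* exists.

z* = -6.0000.

On y'=λy, z=hλ:
  y_{n+1} = y_n + z·[2/3·y_n + 1/3·y_{n+1}] ⇒ (1 − 1/3z)y_{n+1} = (1 + 2/3z)y_n
  R(z) = (1 + 2/3z)/(1 − 1/3z).

Boundary: |R(x)|=1, x<0.
x=-0.64: |R|=0.4725
R=−1: 1+2/3x = −1+1/3x ⇒ -1/3x=2 ⇒ x=2/(-1/3)=-6.0000
Confirm numerically:
  x=-5.957: |R|=0.99520 <1
  x=-5.339: |R|=0.92073 <1
  x=-3.439: |R|=0.60227 <1
  x=-3.302: |R|=0.57188 <1
  x=-6.461: |R|=1.04873 >1
  x=-6.283: |R|=1.03049 >1
  x=-6.176: |R|=1.01918 >1
Interval (-6.0000, 0).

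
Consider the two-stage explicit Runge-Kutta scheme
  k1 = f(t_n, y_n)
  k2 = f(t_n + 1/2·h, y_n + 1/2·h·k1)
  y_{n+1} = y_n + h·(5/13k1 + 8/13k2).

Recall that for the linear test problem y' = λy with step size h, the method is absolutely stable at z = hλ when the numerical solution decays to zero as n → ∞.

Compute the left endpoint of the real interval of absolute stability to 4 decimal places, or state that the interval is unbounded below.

left endpoint -3.2500.

On y'=λy, z=hλ:
  k1=λy_n ⇒ h·k1=z·y_n;  k2=λ(1+1/2z)y_n ⇒ h·k2=z(1+1/2z)y_n
  y_{n+1}/y_n = 1 + 5/13z + 8/13z(1+1/2z) = 1 + z + 4/13z²
  R(z) = 1 + z + 4/13z².

Boundary: |R(x)|=1, x<0.
x=-0.45: |R|=0.6123
R=1: x+4/13x²=0 ⇒ x=−13/4=-3.2500; min R=1−1/(4·4/13)=0.1875>−1
Confirm numerically:
  x=-3.131: |R|=0.88536 <1
  x=-3.128: |R|=0.88258 <1
  x=-2.858: |R|=0.65528 <1
  x=-2.546: |R|=0.44850 <1
  x=-3.735: |R|=1.55738 >1
  x=-3.433: |R|=1.19330 >1
Stable set (-3.2500, 0).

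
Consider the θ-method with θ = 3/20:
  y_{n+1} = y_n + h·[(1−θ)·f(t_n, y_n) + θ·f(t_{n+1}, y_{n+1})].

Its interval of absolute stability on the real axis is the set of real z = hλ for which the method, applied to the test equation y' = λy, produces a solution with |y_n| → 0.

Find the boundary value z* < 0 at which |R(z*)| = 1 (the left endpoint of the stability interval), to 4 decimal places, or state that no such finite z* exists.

With y'=λy (z=hλ):
  y_{n+1} = y_n + z·[17/20·y_n + 3/20·y_{n+1}] ⇒ (1 − 3/20z)y_{n+1} = (1 + 17/20z)y_n
  so R(z) = (1 + 17/20z)/(1 − 3/20z).

Need |R(x)|<1, x<0.
x=-1.2: |R|=0.0169
R=−1: 1+17/20x = −1+3/20x ⇒ -7/10x=2 ⇒ x=2/(-7/10)=-2.8571
Confirm numerically:
  x=-2.766: |R|=0.95491 <1
  x=-2.545: |R|=0.84187 <1
  x=-2.196: |R|=0.65187 <1
  x=-3.282: |R|=1.19929 >1
  x=-2.939: |R|=1.03977 >1
Interval (-2.8571, 0).

left endpoint -2.8571.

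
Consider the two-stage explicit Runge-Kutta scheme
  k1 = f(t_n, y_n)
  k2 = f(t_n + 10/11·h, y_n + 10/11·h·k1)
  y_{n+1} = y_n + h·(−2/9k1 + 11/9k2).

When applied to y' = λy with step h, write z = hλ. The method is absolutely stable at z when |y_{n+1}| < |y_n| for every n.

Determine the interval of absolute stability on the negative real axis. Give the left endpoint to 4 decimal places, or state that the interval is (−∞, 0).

z∈(-0.9000,0).

On y'=λy, z=hλ:
  k1=λy_n ⇒ h·k1=z·y_n;  k2=λ(1+10/11z)y_n ⇒ h·k2=z(1+10/11z)y_n
  y_{n+1}/y_n = 1 − 2/9z + 11/9z(1+10/11z) = 1 + z + 10/9z²
  so R(z) = 1 + z + 10/9z².

Find x<0 with |R(x)|<1.
x=-0.63: |R|=0.8110
R=1: x+10/9x²=0 ⇒ x=−9/10=-0.9000; min R=1−1/(4·10/9)=0.7750>−1
Confirm numerically:
  x=-0.799: |R|=0.91033 <1
  x=-0.769: |R|=0.88807 <1
  x=-0.562: |R|=0.78894 <1
  x=-0.498: |R|=0.77756 <1
  x=-1.484: |R|=1.96295 >1
  x=-1.476: |R|=1.94464 >1
So |R|<1 on (-0.9000, 0).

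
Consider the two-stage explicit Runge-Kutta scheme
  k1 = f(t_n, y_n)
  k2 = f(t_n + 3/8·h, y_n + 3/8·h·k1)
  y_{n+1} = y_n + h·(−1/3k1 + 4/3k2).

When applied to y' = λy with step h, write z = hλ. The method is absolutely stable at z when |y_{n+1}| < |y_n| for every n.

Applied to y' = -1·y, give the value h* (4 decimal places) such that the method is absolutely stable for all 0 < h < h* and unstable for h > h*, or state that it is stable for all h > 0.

(-2.0000,0); λ=-1 ⇒ h* = (2)/1 = 2.0000.

With y'=λy (z=hλ):
  k1=λy_n ⇒ h·k1=z·y_n;  k2=λ(1+3/8z)y_n ⇒ h·k2=z(1+3/8z)y_n
  y_{n+1}/y_n = 1 − 1/3z + 4/3z(1+3/8z) = 1 + z + 1/2z²
  so R(z) = 1 + z + 1/2z².

Find x<0 with |R(x)|<1.
x=-0.4: |R|=0.6800
R=1: x+1/2x²=0 ⇒ x=−2=-2.0000; min R=1−1/(4·1/2)=0.5000>−1
Confirm numerically:
  x=-1.102: |R|=0.50520 <1
  x=-0.930: |R|=0.50245 <1
  x=-0.902: |R|=0.50480 <1
  x=-2.067: |R|=1.06924 >1
  x=-2.031: |R|=1.03148 >1
Stable set (-2.0000, 0).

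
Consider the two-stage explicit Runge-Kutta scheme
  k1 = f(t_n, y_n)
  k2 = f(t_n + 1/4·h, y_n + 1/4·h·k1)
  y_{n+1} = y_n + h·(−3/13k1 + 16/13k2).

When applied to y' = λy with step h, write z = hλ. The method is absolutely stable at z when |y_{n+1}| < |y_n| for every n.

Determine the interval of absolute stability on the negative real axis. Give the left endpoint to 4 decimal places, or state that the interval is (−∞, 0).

(-3.2500, 0).

With y'=λy (z=hλ):
  k1=λy_n ⇒ h·k1=z·y_n;  k2=λ(1+1/4z)y_n ⇒ h·k2=z(1+1/4z)y_n
  y_{n+1}/y_n = 1 − 3/13z + 16/13z(1+1/4z) = 1 + z + 4/13z²
  so R(z) = 1 + z + 4/13z².

Boundary: |R(x)|=1, x<0.
x=-1.3: |R|=0.2200
R=1: x+4/13x²=0 ⇒ x=−13/4=-3.2500; min R=1−1/(4·4/13)=0.1875>−1
Confirm numerically:
  x=-3.200: |R|=0.95077 <1
  x=-2.764: |R|=0.58668 <1
  x=-1.738: |R|=0.19143 <1
  x=-3.607: |R|=1.39622 >1
  x=-3.558: |R|=1.33719 >1
  x=-3.467: |R|=1.23149 >1
Interval (-3.2500, 0).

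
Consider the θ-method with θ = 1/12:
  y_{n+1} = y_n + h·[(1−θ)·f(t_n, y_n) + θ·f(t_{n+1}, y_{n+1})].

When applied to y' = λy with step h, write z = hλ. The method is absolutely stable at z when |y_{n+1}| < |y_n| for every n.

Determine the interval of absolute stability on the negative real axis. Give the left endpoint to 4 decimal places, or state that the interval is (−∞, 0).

Set f=λy, z=hλ:
  y_{n+1} = y_n + z·[11/12·y_n + 1/12·y_{n+1}] ⇒ (1 − 1/12z)y_{n+1} = (1 + 11/12z)y_n
  R(z) = (1 + 11/12z)/(1 − 1/12z).

Find x<0 with |R(x)|<1.
x=-1.2: |R|=0.0909
R=−1: 1+11/12x = −1+1/12x ⇒ -5/6x=2 ⇒ x=2/(-5/6)=-2.4000
Confirm numerically:
  x=-2.218: |R|=0.87199 <1
  x=-1.838: |R|=0.59387 <1
  x=-1.411: |R|=0.26255 <1
  x=-1.100: |R|=0.00763 <1
  x=-2.690: |R|=1.19741 >1
  x=-2.510: |R|=1.07581 >1
  x=-2.487: |R|=1.06005 >1
Stable set (-2.4000, 0).

(-2.4000, 0).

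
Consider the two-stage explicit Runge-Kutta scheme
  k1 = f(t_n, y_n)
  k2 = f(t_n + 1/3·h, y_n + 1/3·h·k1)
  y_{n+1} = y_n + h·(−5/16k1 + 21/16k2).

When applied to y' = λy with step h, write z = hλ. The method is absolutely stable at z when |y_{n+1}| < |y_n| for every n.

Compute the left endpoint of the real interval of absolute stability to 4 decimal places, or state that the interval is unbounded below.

z* = -2.2857.

Set f=λy, z=hλ:
  k1=λy_n ⇒ h·k1=z·y_n;  k2=λ(1+1/3z)y_n ⇒ h·k2=z(1+1/3z)y_n
  y_{n+1}/y_n = 1 − 5/16z + 21/16z(1+1/3z) = 1 + z + 7/16z²
  Hence R(z) = 1 + z + 7/16z².

Solve |R(x)|<1 on ℝ⁻.
x=-0.58: |R|=0.5672
R=1: x+7/16x²=0 ⇒ x=−16/7=-2.2857; min R=1−1/(4·7/16)=0.4286>−1
Confirm numerically:
  x=-1.879: |R|=0.66566 <1
  x=-1.813: |R|=0.62505 <1
  x=-1.305: |R|=0.44007 <1
  x=-1.229: |R|=0.43182 <1
  x=-2.762: |R|=1.57553 >1
  x=-2.403: |R|=1.12330 >1
Interval (-2.2857, 0).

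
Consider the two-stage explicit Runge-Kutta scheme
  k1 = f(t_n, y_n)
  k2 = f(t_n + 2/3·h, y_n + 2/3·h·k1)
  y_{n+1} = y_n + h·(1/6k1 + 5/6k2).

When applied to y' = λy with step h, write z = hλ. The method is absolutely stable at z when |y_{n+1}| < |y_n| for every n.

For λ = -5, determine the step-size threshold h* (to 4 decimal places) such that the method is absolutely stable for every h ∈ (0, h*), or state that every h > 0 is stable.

On y'=λy, z=hλ:
  k1=λy_n ⇒ h·k1=z·y_n;  k2=λ(1+2/3z)y_n ⇒ h·k2=z(1+2/3z)y_n
  y_{n+1}/y_n = 1 + 1/6z + 5/6z(1+2/3z) = 1 + z + 5/9z²
  ⇒ R(z) = 1 + z + 5/9z².

Boundary: |R(x)|=1, x<0.
x=-1.76: |R|=0.9609
R=1: x+5/9x²=0 ⇒ x=−9/5=-1.8000; min R=1−1/(4·5/9)=0.5500>−1
Confirm numerically:
  x=-1.431: |R|=0.70664 <1
  x=-1.274: |R|=0.62771 <1
  x=-1.031: |R|=0.55953 <1
  x=-2.373: |R|=1.75541 >1
  x=-2.112: |R|=1.36608 >1
  x=-1.895: |R|=1.10001 >1
Stable set (-1.8000, 0).

(-1.8000,0); λ=-5 ⇒ h* = (9/5)/5 = 0.3600.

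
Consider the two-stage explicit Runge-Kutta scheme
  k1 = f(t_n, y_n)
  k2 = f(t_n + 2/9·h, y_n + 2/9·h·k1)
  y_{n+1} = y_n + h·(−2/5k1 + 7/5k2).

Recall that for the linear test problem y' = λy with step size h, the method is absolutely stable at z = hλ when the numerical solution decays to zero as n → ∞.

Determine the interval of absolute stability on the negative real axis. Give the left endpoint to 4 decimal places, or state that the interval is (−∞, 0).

z∈(-3.2143,0).

With y'=λy (z=hλ):
  k1=λy_n ⇒ h·k1=z·y_n;  k2=λ(1+2/9z)y_n ⇒ h·k2=z(1+2/9z)y_n
  y_{n+1}/y_n = 1 − 2/5z + 7/5z(1+2/9z) = 1 + z + 14/45z²
  ⇒ R(z) = 1 + z + 14/45z².

Find x<0 with |R(x)|<1.
x=-1.78: |R|=0.2057
R=1: x+14/45x²=0 ⇒ x=−45/14=-3.2143; min R=1−1/(4·14/45)=0.1964>−1
Confirm numerically:
  x=-2.985: |R|=0.78707 <1
  x=-2.747: |R|=0.60065 <1
  x=-2.377: |R|=0.38082 <1
  x=-1.961: |R|=0.23538 <1
  x=-3.481: |R|=1.28885 >1
  x=-3.284: |R|=1.07123 >1
Stable set (-3.2143, 0).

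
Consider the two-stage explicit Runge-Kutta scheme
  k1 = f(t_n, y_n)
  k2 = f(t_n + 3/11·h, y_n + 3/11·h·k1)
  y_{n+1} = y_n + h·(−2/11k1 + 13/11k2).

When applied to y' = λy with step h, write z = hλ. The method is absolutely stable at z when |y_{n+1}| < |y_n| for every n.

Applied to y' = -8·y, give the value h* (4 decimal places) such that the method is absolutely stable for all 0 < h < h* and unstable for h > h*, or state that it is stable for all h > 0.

(-3.1026,0); λ=-8 ⇒ h* = (121/39)/8 = 0.3878.

With y'=λy (z=hλ):
  k1=λy_n ⇒ h·k1=z·y_n;  k2=λ(1+3/11z)y_n ⇒ h·k2=z(1+3/11z)y_n
  y_{n+1}/y_n = 1 − 2/11z + 13/11z(1+3/11z) = 1 + z + 39/121z²
  ⇒ R(z) = 1 + z + 39/121z².

Solve |R(x)|<1 on ℝ⁻.
x=-1.27: |R|=0.2499
R=1: x+39/121x²=0 ⇒ x=−121/39=-3.1026; min R=1−1/(4·39/121)=0.2244>−1
Confirm numerically:
  x=-2.383: |R|=0.44732 <1
  x=-2.276: |R|=0.39364 <1
  x=-2.263: |R|=0.38762 <1
  x=-3.654: |R|=1.64945 >1
  x=-3.148: |R|=1.04610 >1
Stable set (-3.1026, 0).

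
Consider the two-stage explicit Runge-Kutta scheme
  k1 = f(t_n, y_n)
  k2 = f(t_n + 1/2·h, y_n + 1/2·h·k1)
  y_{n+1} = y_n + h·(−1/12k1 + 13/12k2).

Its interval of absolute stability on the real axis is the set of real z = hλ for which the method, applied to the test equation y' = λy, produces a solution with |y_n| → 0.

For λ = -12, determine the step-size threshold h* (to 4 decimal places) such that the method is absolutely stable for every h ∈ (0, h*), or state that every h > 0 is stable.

(-1.8462,0); λ=-12 ⇒ h* = (24/13)/12 = 0.1538.

Set f=λy, z=hλ:
  k1=λy_n ⇒ h·k1=z·y_n;  k2=λ(1+1/2z)y_n ⇒ h·k2=z(1+1/2z)y_n
  y_{n+1}/y_n = 1 − 1/12z + 13/12z(1+1/2z) = 1 + z + 13/24z²
  so R(z) = 1 + z + 13/24z².

Find x<0 with |R(x)|<1.
x=-0.89: |R|=0.5391
R=1: x+13/24x²=0 ⇒ x=−24/13=-1.8462; min R=1−1/(4·13/24)=0.5385>−1
Confirm numerically:
  x=-1.572: |R|=0.76656 <1
  x=-1.472: |R|=0.70167 <1
  x=-1.128: |R|=0.56121 <1
  x=-2.018: |R|=1.18784 >1
  x=-1.999: |R|=1.16550 >1
Stable set (-1.8462, 0).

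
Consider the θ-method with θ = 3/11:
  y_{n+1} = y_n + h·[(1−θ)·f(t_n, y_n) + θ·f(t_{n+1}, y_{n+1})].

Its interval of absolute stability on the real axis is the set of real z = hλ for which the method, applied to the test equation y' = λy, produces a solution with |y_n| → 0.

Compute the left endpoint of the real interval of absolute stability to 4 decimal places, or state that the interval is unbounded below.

With y'=λy (z=hλ):
  y_{n+1} = y_n + z·[8/11·y_n + 3/11·y_{n+1}] ⇒ (1 − 3/11z)y_{n+1} = (1 + 8/11z)y_n
  so R(z) = (1 + 8/11z)/(1 − 3/11z).

Boundary: |R(x)|=1, x<0.
x=-0.59: |R|=0.4918
R=−1: 1+8/11x = −1+3/11x ⇒ -5/11x=2 ⇒ x=2/(-5/11)=-4.4000
Confirm numerically:
  x=-3.357: |R|=0.75250 <1
  x=-3.235: |R|=0.71867 <1
  x=-2.509: |R|=0.48966 <1
  x=-4.876: |R|=1.09287 >1
  x=-4.746: |R|=1.06855 >1
  x=-4.607: |R|=1.04170 >1
Stable set (-4.4000, 0).

z* = -4.4000.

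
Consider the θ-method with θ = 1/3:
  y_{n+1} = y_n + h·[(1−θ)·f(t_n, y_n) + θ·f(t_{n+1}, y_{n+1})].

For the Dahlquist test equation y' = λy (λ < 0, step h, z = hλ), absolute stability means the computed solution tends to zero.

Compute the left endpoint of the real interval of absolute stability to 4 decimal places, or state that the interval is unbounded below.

Test eqn y'=λy, z=hλ:
  y_{n+1} = y_n + z·[2/3·y_n + 1/3·y_{n+1}] ⇒ (1 − 1/3z)y_{n+1} = (1 + 2/3z)y_n
  ⇒ R(z) = (1 + 2/3z)/(1 − 1/3z).

Find x<0 with |R(x)|<1.
x=-1.29: |R|=0.0979
R=−1: 1+2/3x = −1+1/3x ⇒ -1/3x=2 ⇒ x=2/(-1/3)=-6.0000
Confirm numerically:
  x=-5.964: |R|=0.99598 <1
  x=-4.302: |R|=0.76746 <1
  x=-4.284: |R|=0.76442 <1
  x=-2.795: |R|=0.44694 <1
  x=-6.337: |R|=1.03609 >1
  x=-6.119: |R|=1.01305 >1
Interval (-6.0000, 0).

left endpoint -6.0000.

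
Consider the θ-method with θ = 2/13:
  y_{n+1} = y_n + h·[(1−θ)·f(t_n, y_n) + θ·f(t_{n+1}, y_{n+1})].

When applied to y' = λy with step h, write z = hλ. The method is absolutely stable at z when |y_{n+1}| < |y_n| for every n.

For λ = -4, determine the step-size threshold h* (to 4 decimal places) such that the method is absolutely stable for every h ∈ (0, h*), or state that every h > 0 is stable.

On y'=λy, z=hλ:
  y_{n+1} = y_n + z·[11/13·y_n + 2/13·y_{n+1}] ⇒ (1 − 2/13z)y_{n+1} = (1 + 11/13z)y_n
  ⇒ R(z) = (1 + 11/13z)/(1 − 2/13z).

Need |R(x)|<1, x<0.
x=-1.26: |R|=0.0554
R=−1: 1+11/13x = −1+2/13x ⇒ -9/13x=2 ⇒ x=2/(-9/13)=-2.8889
Confirm numerically:
  x=-2.678: |R|=0.89660 <1
  x=-2.356: |R|=0.72922 <1
  x=-1.620: |R|=0.29680 <1
  x=-1.513: |R|=0.22732 <1
  x=-3.334: |R|=1.20368 >1
  x=-3.333: |R|=1.20324 >1
Stable set (-2.8889, 0).

(-2.8889,0); λ=-4 ⇒ h* = (26/9)/4 = 0.7222.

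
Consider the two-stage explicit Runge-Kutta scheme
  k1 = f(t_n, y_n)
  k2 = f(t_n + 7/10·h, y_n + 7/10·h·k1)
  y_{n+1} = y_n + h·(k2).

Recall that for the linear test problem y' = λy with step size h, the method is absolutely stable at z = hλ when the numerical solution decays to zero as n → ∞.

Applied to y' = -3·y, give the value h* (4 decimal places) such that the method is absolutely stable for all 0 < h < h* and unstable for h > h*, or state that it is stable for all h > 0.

Test eqn y'=λy, z=hλ:
  k1=λy_n ⇒ h·k1=z·y_n;  k2=λ(1+7/10z)y_n ⇒ h·k2=z(1+7/10z)y_n
  y_{n+1}/y_n = 1 + z(1+7/10z) = 1 + z + 7/10z²
  ⇒ R(z) = 1 + z + 7/10z².

Find x<0 with |R(x)|<1.
x=-1.3: |R|=0.8830
R=1: x+7/10x²=0 ⇒ x=−10/7=-1.4286; min R=1−1/(4·7/10)=0.6429>−1
Confirm numerically:
  x=-1.172: |R|=0.78951 <1
  x=-0.882: |R|=0.66255 <1
  x=-0.709: |R|=0.64288 <1
  x=-1.841: |R|=1.53150 >1
  x=-1.754: |R|=1.39956 >1
  x=-1.639: |R|=1.24142 >1
So |R|<1 on (-1.4286, 0).

(-1.4286,0); λ=-3 ⇒ h* = (10/7)/3 = 0.4762.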